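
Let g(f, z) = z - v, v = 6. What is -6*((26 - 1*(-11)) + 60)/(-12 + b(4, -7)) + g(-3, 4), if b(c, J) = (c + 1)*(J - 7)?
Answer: 209/41 ≈ 5.0976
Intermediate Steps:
g(f, z) = -6 + z (g(f, z) = z - 1*6 = z - 6 = -6 + z)
b(c, J) = (1 + c)*(-7 + J)
-6*((26 - 1*(-11)) + 60)/(-12 + b(4, -7)) + g(-3, 4) = -6*((26 - 1*(-11)) + 60)/(-12 + (-7 - 7 - 7*4 - 7*4)) + (-6 + 4) = -6*((26 + 11) + 60)/(-12 + (-7 - 7 - 28 - 28)) - 2 = -6*(37 + 60)/(-12 - 70) - 2 = -582/(-82) - 2 = -582*(-1)/82 - 2 = -6*(-97/82) - 2 = 291/41 - 2 = 209/41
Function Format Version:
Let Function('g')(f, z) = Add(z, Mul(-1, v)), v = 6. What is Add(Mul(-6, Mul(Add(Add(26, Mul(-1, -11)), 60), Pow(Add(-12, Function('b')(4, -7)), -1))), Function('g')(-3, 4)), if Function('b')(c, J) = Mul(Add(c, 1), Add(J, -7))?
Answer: Rational(209, 41) ≈ 5.0976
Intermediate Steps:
Function('g')(f, z) = Add(-6, z) (Function('g')(f, z) = Add(z, Mul(-1, 6)) = Add(z, -6) = Add(-6, z))
Function('b')(c, J) = Mul(Add(1, c), Add(-7, J))
Add(Mul(-6, Mul(Add(Add(26, Mul(-1, -11)), 60), Pow(Add(-12, Function('b')(4, -7)), -1))), Function('g')(-3, 4)) = Add(Mul(-6, Mul(Add(Add(26, Mul(-1, -11)), 60), Pow(Add(-12, Add(-7, -7, Mul(-7, 4), Mul(-7, 4))), -1))), Add(-6, 4)) = Add(Mul(-6, Mul(Add(Add(26, 11), 60), Pow(Add(-12, Add(-7, -7, -28, -28)), -1))), -2) = Add(Mul(-6, Mul(Add(37, 60), Pow(Add(-12, -70), -1))), -2) = Add(Mul(-6, Mul(97, Pow(-82, -1))), -2) = Add(Mul(-6, Mul(97, Rational(-1, 82))), -2) = Add(Mul(-6, Rational(-97, 82)), -2) = Add(Rational(291, 41), -2) = Rational(209, 41)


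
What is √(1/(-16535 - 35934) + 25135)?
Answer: √69196553427266/52469 ≈ 158.54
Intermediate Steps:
√(1/(-16535 - 35934) + 25135) = √(1/(-52469) + 25135) = √(-1/52469 + 25135) = √(1318808314/52469) = √69196553427266/52469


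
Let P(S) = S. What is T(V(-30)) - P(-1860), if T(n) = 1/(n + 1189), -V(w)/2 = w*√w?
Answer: 2830402249/1521721 - 60*I*√30/1521721 ≈ 1860.0 - 0.00021596*I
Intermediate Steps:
V(w) = -2*w^(3/2) (V(w) = -2*w*√w = -2*w^(3/2))
T(n) = 1/(1189 + n)
T(V(-30)) - P(-1860) = 1/(1189 - (-60)*I*√30) - 1*(-1860) = 1/(1189 - (-60)*I*√30) + 1860 = 1/(1189 + 60*I*√30) + 1860 = 1860 + 1/(1189 + 60*I*√30)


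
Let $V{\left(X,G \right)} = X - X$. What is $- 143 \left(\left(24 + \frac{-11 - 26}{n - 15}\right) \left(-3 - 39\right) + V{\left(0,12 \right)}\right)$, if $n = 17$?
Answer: $33033$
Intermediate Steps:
$V{\left(X,G \right)} = 0$
$- 143 \left(\left(24 + \frac{-11 - 26}{n - 15}\right) \left(-3 - 39\right) + V{\left(0,12 \right)}\right) = - 143 \left(\left(24 + \frac{-11 - 26}{17 - 15}\right) \left(-3 - 39\right) + 0\right) = - 143 \left(\left(24 - \frac{37}{17 - 15}\right) \left(-42\right) + 0\right) = - 143 \left(\left(24 - \frac{37}{2}\right) \left(-42\right) + 0\right) = - 143 \left(\frac{11}{2} \left(-42\right) + 0\right) = - 143 \left(-231 + 0\right) = \left(-143\right) \left(-231\right) = 33033$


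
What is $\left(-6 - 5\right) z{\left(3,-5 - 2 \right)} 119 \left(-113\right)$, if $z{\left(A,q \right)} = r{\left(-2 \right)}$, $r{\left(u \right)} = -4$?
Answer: $-591668$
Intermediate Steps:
$z{\left(A,q \right)} = -4$
$\left(-6 - 5\right) z{\left(3,-5 - 2 \right)} 119 \left(-113\right) = \left(-6 - 5\right) \left(-4\right) 119 \left(-113\right) = \left(-11\right) \left(-4\right) 119 \left(-113\right) = 44 \cdot 119 \left(-113\right) = 5236 \left(-113\right) = -591668$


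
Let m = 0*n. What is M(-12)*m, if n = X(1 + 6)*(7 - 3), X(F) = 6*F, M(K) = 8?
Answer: 0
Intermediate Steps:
n = 168 (n = (6*(1 + 6))*(7 - 3) = (6*7)*4 = 42*4 = 168)
m = 0 (m = 0*168 = 0)
M(-12)*m = 8*0 = 0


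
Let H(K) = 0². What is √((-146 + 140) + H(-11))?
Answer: I*√6 ≈ 2.4495*I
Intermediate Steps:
H(K) = 0
√((-146 + 140) + H(-11)) = √((-146 + 140) + 0) = √(-6 + 0) = √(-6) = I*√6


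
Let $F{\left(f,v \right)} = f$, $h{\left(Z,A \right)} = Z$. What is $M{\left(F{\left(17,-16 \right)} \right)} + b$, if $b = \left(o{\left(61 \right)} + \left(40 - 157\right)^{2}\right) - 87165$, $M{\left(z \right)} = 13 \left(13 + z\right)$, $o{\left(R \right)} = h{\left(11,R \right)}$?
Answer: $-73075$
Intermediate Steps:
$o{\left(R \right)} = 11$
$M{\left(z \right)} = 169 + 13 z$
$b = -73465$ ($b = \left(11 + \left(40 - 157\right)^{2}\right) - 87165 = \left(11 + \left(-117\right)^{2}\right) - 87165 = \left(11 + 13689\right) - 87165 = 13700 - 87165 = -73465$)
$M{\left(F{\left(17,-16 \right)} \right)} + b = \left(169 + 13 \cdot 17\right) - 73465 = \left(169 + 221\right) - 73465 = 390 - 73465 = -73075$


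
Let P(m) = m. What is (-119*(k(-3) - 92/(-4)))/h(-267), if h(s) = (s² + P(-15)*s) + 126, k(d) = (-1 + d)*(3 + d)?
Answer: -2737/75420 ≈ -0.036290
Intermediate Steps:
h(s) = 126 + s² - 15*s (h(s) = (s² - 15*s) + 126 = 126 + s² - 15*s)
(-119*(k(-3) - 92/(-4)))/h(-267) = (-119*((-3 + (-3)² + 2*(-3)) - 92/(-4)))/(126 + (-267)² - 15*(-267)) = (-119*((-3 + 9 - 6) - 92*(-¼)))/(126 + 71289 + 4005) = -119*(0 + 23)/75420 = -119*23*(1/75420) = -2737*1/75420 = -2737/75420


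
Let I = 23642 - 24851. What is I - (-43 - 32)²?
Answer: -6834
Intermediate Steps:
I = -1209
I - (-43 - 32)² = -1209 - (-43 - 32)² = -1209 - 1*(-75)² = -1209 - 1*5625 = -1209 - 5625 = -6834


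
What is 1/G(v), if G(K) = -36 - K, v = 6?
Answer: -1/42 ≈ -0.023810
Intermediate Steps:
1/G(v) = 1/(-36 - 1*6) = 1/(-36 - 6) = 1/(-42) = -1/42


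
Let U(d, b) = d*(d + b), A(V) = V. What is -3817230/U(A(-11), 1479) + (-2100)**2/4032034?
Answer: 3865603456455/16277321258 ≈ 237.48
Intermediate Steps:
U(d, b) = d*(b + d)
-3817230/U(A(-11), 1479) + (-2100)**2/4032034 = -3817230*(-1/(11*(1479 - 11))) + (-2100)**2/4032034 = -3817230/((-11*1468)) + 4410000*(1/4032034) = -3817230/(-16148) + 2205000/2016017 = -3817230*(-1/16148) + 2205000/2016017 = 1908615/8074 + 2205000/2016017 = 3865603456455/16277321258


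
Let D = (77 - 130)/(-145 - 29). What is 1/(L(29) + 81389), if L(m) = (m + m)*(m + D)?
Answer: 3/249266 ≈ 1.2035e-5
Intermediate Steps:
D = 53/174 (D = -53/(-174) = -53*(-1/174) = 53/174 ≈ 0.30460)
L(m) = 2*m*(53/174 + m) (L(m) = (m + m)*(m + 53/174) = (2*m)*(53/174 + m) = 2*m*(53/174 + m))
1/(L(29) + 81389) = 1/((1/87)*29*(53 + 174*29) + 81389) = 1/((1/87)*29*(53 + 5046) + 81389) = 1/((1/87)*29*5099 + 81389) = 1/(5099/3 + 81389) = 1/(249266/3) = 3/249266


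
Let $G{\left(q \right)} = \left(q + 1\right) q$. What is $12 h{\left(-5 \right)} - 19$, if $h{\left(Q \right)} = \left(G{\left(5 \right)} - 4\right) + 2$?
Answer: $317$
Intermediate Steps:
$G{\left(q \right)} = q \left(1 + q\right)$ ($G{\left(q \right)} = \left(1 + q\right) q = q \left(1 + q\right)$)
$h{\left(Q \right)} = 28$ ($h{\left(Q \right)} = \left(5 \left(1 + 5\right) - 4\right) + 2 = \left(5 \cdot 6 - 4\right) + 2 = \left(30 - 4\right) + 2 = 26 + 2 = 28$)
$12 h{\left(-5 \right)} - 19 = 12 \cdot 28 - 19 = 336 - 19 = 317$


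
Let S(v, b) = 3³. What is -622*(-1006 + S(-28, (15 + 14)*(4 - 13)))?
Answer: 608938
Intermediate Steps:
S(v, b) = 27
-622*(-1006 + S(-28, (15 + 14)*(4 - 13))) = -622*(-1006 + 27) = -622*(-979) = 608938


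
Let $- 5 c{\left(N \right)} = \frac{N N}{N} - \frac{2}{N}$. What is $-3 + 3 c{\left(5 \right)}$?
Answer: $- \frac{144}{25} \approx -5.76$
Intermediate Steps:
$c{\left(N \right)} = - \frac{N}{5} + \frac{2}{5 N}$ ($c{\left(N \right)} = - \frac{\frac{N N}{N} - \frac{2}{N}}{5} = - \frac{\frac{N^{2}}{N} - \frac{2}{N}}{5} = - \frac{N - \frac{2}{N}}{5} = - \frac{N}{5} + \frac{2}{5 N}$)
$-3 + 3 c{\left(5 \right)} = -3 + 3 \frac{2 - 5^{2}}{5 \cdot 5} = -3 + 3 \cdot \frac{1}{5} \cdot \frac{1}{5} \left(2 - 25\right) = -3 + 3 \cdot \frac{1}{5} \cdot \frac{1}{5} \left(-23\right) = -3 + 3 \left(- \frac{23}{25}\right) = -3 - \frac{69}{25} = - \frac{144}{25}$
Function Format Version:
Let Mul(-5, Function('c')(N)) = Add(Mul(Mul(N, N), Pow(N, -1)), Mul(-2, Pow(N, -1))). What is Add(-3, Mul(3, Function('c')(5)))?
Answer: Rational(-144, 25) ≈ -5.7600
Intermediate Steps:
Function('c')(N) = Add(Mul(Rational(-1, 5), N), Mul(Rational(2, 5), Pow(N, -1))) (Function('c')(N) = Mul(Rational(-1, 5), Add(Mul(Mul(N, N), Pow(N, -1)), Mul(-2, Pow(N, -1)))) = Mul(Rational(-1, 5), Add(Mul(Pow(N, 2), Pow(N, -1)), Mul(-2, Pow(N, -1)))) = Mul(Rational(-1, 5), Add(N, Mul(-2, Pow(N, -1)))) = Add(Mul(Rational(-1, 5), N), Mul(Rational(2, 5), Pow(N, -1))))
Add(-3, Mul(3, Function('c')(5))) = Add(-3, Mul(3, Mul(Rational(1, 5), Pow(5, -1), Add(2, Mul(-1, Pow(5, 2)))))) = Add(-3, Mul(3, Mul(Rational(1, 5), Rational(1, 5), Add(2, Mul(-1, 25))))) = Add(-3, Mul(3, Mul(Rational(1, 5), Rational(1, 5), Add(2, -25)))) = Add(-3, Mul(3, Mul(Rational(1, 5), Rational(1, 5), -23))) = Add(-3, Mul(3, Rational(-23, 25))) = Add(-3, Rational(-69, 25)) = Rational(-144, 25)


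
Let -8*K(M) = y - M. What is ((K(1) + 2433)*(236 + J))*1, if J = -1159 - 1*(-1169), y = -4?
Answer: 2394687/4 ≈ 5.9867e+5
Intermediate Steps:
K(M) = ½ + M/8 (K(M) = -(-4 - M)/8 = ½ + M/8)
J = 10 (J = -1159 + 1169 = 10)
((K(1) + 2433)*(236 + J))*1 = (((½ + (⅛)*1) + 2433)*(236 + 10))*1 = (((½ + ⅛) + 2433)*246)*1 = ((5/8 + 2433)*246)*1 = ((19469/8)*246)*1 = (2394687/4)*1 = 2394687/4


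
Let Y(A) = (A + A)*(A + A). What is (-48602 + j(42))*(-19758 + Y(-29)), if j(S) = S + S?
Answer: 795404092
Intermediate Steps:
Y(A) = 4*A² (Y(A) = (2*A)*(2*A) = 4*A²)
j(S) = 2*S
(-48602 + j(42))*(-19758 + Y(-29)) = (-48602 + 2*42)*(-19758 + 4*(-29)²) = (-48602 + 84)*(-19758 + 4*841) = -48518*(-19758 + 3364) = -48518*(-16394) = 795404092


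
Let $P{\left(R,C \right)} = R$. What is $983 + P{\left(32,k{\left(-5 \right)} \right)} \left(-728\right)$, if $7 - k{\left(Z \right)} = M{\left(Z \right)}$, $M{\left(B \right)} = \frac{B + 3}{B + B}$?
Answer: $-22313$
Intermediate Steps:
$M{\left(B \right)} = \frac{3 + B}{2 B}$
$k{\left(Z \right)} = 7 - \frac{3 + Z}{2 Z}$
$983 + P{\left(32,k{\left(-5 \right)} \right)} \left(-728\right) = 983 + 32 \left(-728\right) = 983 - 23296 = -22313$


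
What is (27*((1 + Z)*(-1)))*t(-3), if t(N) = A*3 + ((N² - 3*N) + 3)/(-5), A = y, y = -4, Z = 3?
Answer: 8748/5 ≈ 1749.6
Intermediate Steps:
A = -4
t(N) = -63/5 - N²/5 + 3*N/5 (t(N) = -4*3 + ((N² - 3*N) + 3)/(-5) = -12 + (3 + N² - 3*N)*(-⅕) = -12 + (-⅗ - N²/5 + 3*N/5) = -63/5 - N²/5 + 3*N/5)
(27*((1 + Z)*(-1)))*t(-3) = (27*((1 + 3)*(-1)))*(-63/5 - ⅕*(-3)² + (⅗)*(-3)) = (27*(4*(-1)))*(-63/5 - ⅕*9 - 9/5) = (27*(-4))*(-63/5 - 9/5 - 9/5) = -108*(-81/5) = 8748/5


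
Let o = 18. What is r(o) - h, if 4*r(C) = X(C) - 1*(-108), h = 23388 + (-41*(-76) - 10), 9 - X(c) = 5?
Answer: -26466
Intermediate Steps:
X(c) = 4 (X(c) = 9 - 1*5 = 9 - 5 = 4)
h = 26494 (h = 23388 + (3116 - 10) = 23388 + 3106 = 26494)
r(C) = 28 (r(C) = (4 - 1*(-108))/4 = (4 + 108)/4 = (¼)*112 = 28)
r(o) - h = 28 - 1*26494 = 28 - 26494 = -26466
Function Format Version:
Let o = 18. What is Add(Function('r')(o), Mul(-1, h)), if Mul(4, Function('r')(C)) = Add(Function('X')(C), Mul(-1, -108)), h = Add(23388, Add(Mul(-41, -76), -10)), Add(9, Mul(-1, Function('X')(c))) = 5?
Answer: -26466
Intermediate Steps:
Function('X')(c) = 4 (Function('X')(c) = Add(9, Mul(-1, 5)) = Add(9, -5) = 4)
h = 26494 (h = Add(23388, Add(3116, -10)) = Add(23388, 3106) = 26494)
Function('r')(C) = 28 (Function('r')(C) = Mul(Rational(1, 4), Add(4, Mul(-1, -108))) = Mul(Rational(1, 4), Add(4, 108)) = Mul(Rational(1, 4), 112) = 28)
Add(Function('r')(o), Mul(-1, h)) = Add(28, Mul(-1, 26494)) = Add(28, -26494) = -26466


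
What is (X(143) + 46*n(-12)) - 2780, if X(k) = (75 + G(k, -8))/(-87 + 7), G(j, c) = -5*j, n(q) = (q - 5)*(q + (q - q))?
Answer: 6612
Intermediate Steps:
n(q) = q*(-5 + q) (n(q) = (-5 + q)*(q + 0) = (-5 + q)*q = q*(-5 + q))
X(k) = -15/16 + k/16 (X(k) = (75 - 5*k)/(-87 + 7) = (75 - 5*k)/(-80) = (75 - 5*k)*(-1/80) = -15/16 + k/16)
(X(143) + 46*n(-12)) - 2780 = ((-15/16 + (1/16)*143) + 46*(-12*(-5 - 12))) - 2780 = ((-15/16 + 143/16) + 46*(-12*(-17))) - 2780 = (8 + 46*204) - 2780 = (8 + 9384) - 2780 = 9392 - 2780 = 6612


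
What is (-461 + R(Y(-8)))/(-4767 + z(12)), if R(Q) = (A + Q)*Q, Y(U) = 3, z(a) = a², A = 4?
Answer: 440/4623 ≈ 0.095176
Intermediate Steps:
R(Q) = Q*(4 + Q) (R(Q) = (4 + Q)*Q = Q*(4 + Q))
(-461 + R(Y(-8)))/(-4767 + z(12)) = (-461 + 3*(4 + 3))/(-4767 + 12²) = (-461 + 3*7)/(-4767 + 144) = (-461 + 21)/(-4623) = -440*(-1/4623) = 440/4623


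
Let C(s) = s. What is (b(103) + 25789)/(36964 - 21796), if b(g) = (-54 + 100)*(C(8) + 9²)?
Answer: 9961/5056 ≈ 1.9701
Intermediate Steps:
b(g) = 4094 (b(g) = (-54 + 100)*(8 + 9²) = 46*(8 + 81) = 46*89 = 4094)
(b(103) + 25789)/(36964 - 21796) = (4094 + 25789)/(36964 - 21796) = 29883/15168 = 29883*(1/15168) = 9961/5056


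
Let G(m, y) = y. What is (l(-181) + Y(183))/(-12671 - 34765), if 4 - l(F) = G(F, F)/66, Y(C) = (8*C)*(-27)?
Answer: 2608403/3130776 ≈ 0.83315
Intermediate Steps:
Y(C) = -216*C
l(F) = 4 - F/66
(l(-181) + Y(183))/(-12671 - 34765) = ((4 - 1/66*(-181)) - 216*183)/(-12671 - 34765) = ((4 + 181/66) - 39528)/(-47436) = (445/66 - 39528)*(-1/47436) = -2608403/66*(-1/47436) = 2608403/3130776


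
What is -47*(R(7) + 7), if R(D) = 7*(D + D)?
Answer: -4935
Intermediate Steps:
R(D) = 14*D (R(D) = 7*(2*D) = 14*D)
-47*(R(7) + 7) = -47*(14*7 + 7) = -47*(98 + 7) = -47*105 = -4935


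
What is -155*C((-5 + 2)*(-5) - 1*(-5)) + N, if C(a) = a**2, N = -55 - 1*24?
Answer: -62079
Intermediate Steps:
N = -79 (N = -55 - 24 = -79)
-155*C((-5 + 2)*(-5) - 1*(-5)) + N = -155*((-5 + 2)*(-5) - 1*(-5))**2 - 79 = -155*(-3*(-5) + 5)**2 - 79 = -155*(15 + 5)**2 - 79 = -155*20**2 - 79 = -155*400 - 79 = -62000 - 79 = -62079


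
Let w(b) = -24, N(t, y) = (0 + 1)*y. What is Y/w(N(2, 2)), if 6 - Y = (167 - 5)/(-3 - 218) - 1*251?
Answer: -56959/5304 ≈ -10.739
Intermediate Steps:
N(t, y) = y (N(t, y) = 1*y = y)
Y = 56959/221 (Y = 6 - ((167 - 5)/(-3 - 218) - 1*251) = 6 - (162/(-221) - 251) = 6 - (162*(-1/221) - 251) = 6 - (-162/221 - 251) = 6 - 1*(-55633/221) = 6 + 55633/221 = 56959/221 ≈ 257.73)
Y/w(N(2, 2)) = (56959/221)/(-24) = (56959/221)*(-1/24) = -56959/5304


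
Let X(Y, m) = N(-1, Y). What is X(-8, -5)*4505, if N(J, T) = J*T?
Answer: 36040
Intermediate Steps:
X(Y, m) = -Y
X(-8, -5)*4505 = -1*(-8)*4505 = 8*4505 = 36040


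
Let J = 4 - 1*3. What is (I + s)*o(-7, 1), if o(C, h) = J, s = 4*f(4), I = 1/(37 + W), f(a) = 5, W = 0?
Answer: 741/37 ≈ 20.027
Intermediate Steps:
J = 1 (J = 4 - 3 = 1)
I = 1/37 (I = 1/(37 + 0) = 1/37 ≈ 0.027027)
s = 20 (s = 4*5 = 20)
o(C, h) = 1
(I + s)*o(-7, 1) = (1/37 + 20)*1 = (741/37)*1 = 741/37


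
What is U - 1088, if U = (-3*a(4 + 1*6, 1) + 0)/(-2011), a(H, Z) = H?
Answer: -2187938/2011 ≈ -1088.0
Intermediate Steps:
U = 30/2011 (U = (-3*(4 + 1*6) + 0)/(-2011) = (-3*(4 + 6) + 0)*(-1/2011) = (-3*10 + 0)*(-1/2011) = (-30 + 0)*(-1/2011) = -30*(-1/2011) = 30/2011 ≈ 0.014918)
U - 1088 = 30/2011 - 1088 = -2187938/2011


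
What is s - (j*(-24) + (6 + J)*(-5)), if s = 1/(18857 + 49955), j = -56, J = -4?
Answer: -91795207/68812 ≈ -1334.0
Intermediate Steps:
s = 1/68812 ≈ 1.4532e-5
s - (j*(-24) + (6 + J)*(-5)) = 1/68812 - (-56*(-24) + (6 - 4)*(-5)) = 1/68812 - (1344 + 2*(-5)) = 1/68812 - (1344 - 10) = 1/68812 - 1*1334 = 1/68812 - 1334 = -91795207/68812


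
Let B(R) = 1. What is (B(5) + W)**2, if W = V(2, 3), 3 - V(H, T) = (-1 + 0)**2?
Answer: 9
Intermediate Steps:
V(H, T) = 2 (V(H, T) = 3 - (-1 + 0)**2 = 3 - 1*(-1)**2 = 3 - 1*1 = 3 - 1 = 2)
W = 2
(B(5) + W)**2 = (1 + 2)**2 = 3**2 = 9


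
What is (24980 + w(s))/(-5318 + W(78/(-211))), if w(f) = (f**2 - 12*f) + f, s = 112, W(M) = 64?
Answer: -18146/2627 ≈ -6.9075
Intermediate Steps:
w(f) = f**2 - 11*f
(24980 + w(s))/(-5318 + W(78/(-211))) = (24980 + 112*(-11 + 112))/(-5318 + 64) = (24980 + 112*101)/(-5254) = (24980 + 11312)*(-1/5254) = 36292*(-1/5254) = -18146/2627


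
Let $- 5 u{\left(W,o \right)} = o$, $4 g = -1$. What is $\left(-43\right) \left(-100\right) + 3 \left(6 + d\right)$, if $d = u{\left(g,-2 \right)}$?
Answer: $\frac{21596}{5} \approx 4319.2$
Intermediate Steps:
$g = - \frac{1}{4}$ ($g = \frac{1}{4} \left(-1\right) = - \frac{1}{4} \approx -0.25$)
$u{\left(W,o \right)} = - \frac{o}{5}$
$d = \frac{2}{5}$ ($d = \left(- \frac{1}{5}\right) \left(-2\right) = \frac{2}{5} \approx 0.4$)
$\left(-43\right) \left(-100\right) + 3 \left(6 + d\right) = \left(-43\right) \left(-100\right) + 3 \left(6 + \frac{2}{5}\right) = 4300 + 3 \cdot \frac{32}{5} = 4300 + \frac{96}{5} = \frac{21596}{5}$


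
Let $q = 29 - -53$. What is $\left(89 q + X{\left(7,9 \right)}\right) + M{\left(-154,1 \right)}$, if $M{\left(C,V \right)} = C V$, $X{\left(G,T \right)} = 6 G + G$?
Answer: $7193$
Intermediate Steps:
$X{\left(G,T \right)} = 7 G$
$q = 82$ ($q = 29 + 53 = 82$)
$\left(89 q + X{\left(7,9 \right)}\right) + M{\left(-154,1 \right)} = \left(89 \cdot 82 + 7 \cdot 7\right) - 154 = \left(7298 + 49\right) - 154 = 7347 - 154 = 7193$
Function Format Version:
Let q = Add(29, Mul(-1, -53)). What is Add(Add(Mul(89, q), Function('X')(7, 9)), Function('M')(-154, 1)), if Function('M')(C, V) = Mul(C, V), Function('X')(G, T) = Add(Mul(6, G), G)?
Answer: 7193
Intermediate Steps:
Function('X')(G, T) = Mul(7, G)
q = 82 (q = Add(29, 53) = 82)
Add(Add(Mul(89, q), Function('X')(7, 9)), Function('M')(-154, 1)) = Add(Add(Mul(89, 82), Mul(7, 7)), Mul(-154, 1)) = Add(Add(7298, 49), -154) = Add(7347, -154) = 7193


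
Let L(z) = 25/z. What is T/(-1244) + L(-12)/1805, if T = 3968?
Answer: -4298899/1347252 ≈ -3.1909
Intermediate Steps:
T/(-1244) + L(-12)/1805 = 3968/(-1244) + (25/(-12))/1805 = 3968*(-1/1244) + (25*(-1/12))*(1/1805) = -992/311 - 25/12*1/1805 = -992/311 - 5/4332 = -4298899/1347252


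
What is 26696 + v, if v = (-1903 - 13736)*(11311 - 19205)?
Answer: 123480962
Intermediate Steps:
v = 123454266 (v = -15639*(-7894) = 123454266)
26696 + v = 26696 + 123454266 = 123480962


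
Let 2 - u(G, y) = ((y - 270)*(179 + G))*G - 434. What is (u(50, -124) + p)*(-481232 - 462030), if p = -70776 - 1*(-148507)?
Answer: -4329069821354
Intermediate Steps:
u(G, y) = 436 - G*(-270 + y)*(179 + G) (u(G, y) = 2 - (((y - 270)*(179 + G))*G - 434) = 2 - (((-270 + y)*(179 + G))*G - 434) = 2 - (G*(-270 + y)*(179 + G) - 434) = 2 - (-434 + G*(-270 + y)*(179 + G)) = 2 + (434 - G*(-270 + y)*(179 + G)) = 436 - G*(-270 + y)*(179 + G))
p = 77731 (p = -70776 + 148507 = 77731)
(u(50, -124) + p)*(-481232 - 462030) = ((436 + 270*50² + 48330*50 - 1*(-124)*50² - 179*50*(-124)) + 77731)*(-481232 - 462030) = ((436 + 270*2500 + 2416500 - 1*(-124)*2500 + 1109800) + 77731)*(-943262) = ((436 + 675000 + 2416500 + 310000 + 1109800) + 77731)*(-943262) = (4511736 + 77731)*(-943262) = 4589467*(-943262) = -4329069821354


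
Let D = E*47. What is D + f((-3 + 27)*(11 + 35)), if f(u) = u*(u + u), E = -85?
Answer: 2433637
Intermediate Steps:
D = -3995 (D = -85*47 = -3995)
f(u) = 2*u**2 (f(u) = u*(2*u) = 2*u**2)
D + f((-3 + 27)*(11 + 35)) = -3995 + 2*((-3 + 27)*(11 + 35))**2 = -3995 + 2*(24*46)**2 = -3995 + 2*1104**2 = -3995 + 2*1218816 = -3995 + 2437632 = 2433637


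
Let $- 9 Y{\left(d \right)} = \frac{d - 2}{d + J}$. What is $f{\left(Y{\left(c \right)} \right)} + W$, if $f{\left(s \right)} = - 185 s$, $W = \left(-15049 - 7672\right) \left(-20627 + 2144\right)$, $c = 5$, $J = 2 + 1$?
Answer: $\frac{10078854017}{24} \approx 4.1995 \cdot 10^{8}$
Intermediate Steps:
$J = 3$
$W = 419952243$ ($W = \left(-22721\right) \left(-18483\right) = 419952243$)
$Y{\left(d \right)} = - \frac{-2 + d}{9 \left(3 + d\right)}$ ($Y{\left(d \right)} = - \frac{\left(d - 2\right) \frac{1}{d + 3}}{9} = - \frac{\left(-2 + d\right) \frac{1}{3 + d}}{9} = - \frac{\frac{1}{3 + d} \left(-2 + d\right)}{9} = - \frac{-2 + d}{9 \left(3 + d\right)}$)
$f{\left(Y{\left(c \right)} \right)} + W = - 185 \frac{2 - 5}{9 \left(3 + 5\right)} + 419952243 = - 185 \frac{2 - 5}{9 \cdot 8} + 419952243 = - 185 \cdot \frac{1}{9} \cdot \frac{1}{8} \left(-3\right) + 419952243 = \left(-185\right) \left(- \frac{1}{24}\right) + 419952243 = \frac{185}{24} + 419952243 = \frac{10078854017}{24}$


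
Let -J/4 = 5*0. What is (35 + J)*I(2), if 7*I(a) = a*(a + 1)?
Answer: 30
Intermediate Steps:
J = 0 (J = -20*0 = -4*0 = 0)
I(a) = a*(1 + a)/7 (I(a) = (a*(a + 1))/7 = (a*(1 + a))/7 = a*(1 + a)/7)
(35 + J)*I(2) = (35 + 0)*((⅐)*2*(1 + 2)) = 35*((⅐)*2*3) = 35*(6/7) = 30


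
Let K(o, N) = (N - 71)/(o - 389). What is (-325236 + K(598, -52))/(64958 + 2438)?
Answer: -67974447/14085764 ≈ -4.8258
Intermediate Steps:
K(o, N) = (-71 + N)/(-389 + o)
(-325236 + K(598, -52))/(64958 + 2438) = (-325236 + (-71 - 52)/(-389 + 598))/(64958 + 2438) = (-325236 - 123/209)/67396 = (-325236 + (1/209)*(-123))*(1/67396) = (-325236 - 123/209)*(1/67396) = -67974447/209*1/67396 = -67974447/14085764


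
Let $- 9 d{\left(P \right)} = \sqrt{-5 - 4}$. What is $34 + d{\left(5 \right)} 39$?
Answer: $34 - 13 i \approx 34.0 - 13.0 i$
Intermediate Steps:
$d{\left(P \right)} = - \frac{i}{3}$ ($d{\left(P \right)} = - \frac{\sqrt{-5 - 4}}{9} = - \frac{\sqrt{-9}}{9} = - \frac{3 i}{9} = - \frac{i}{3}$)
$34 + d{\left(5 \right)} 39 = 34 + - \frac{i}{3} \cdot 39 = 34 - 13 i$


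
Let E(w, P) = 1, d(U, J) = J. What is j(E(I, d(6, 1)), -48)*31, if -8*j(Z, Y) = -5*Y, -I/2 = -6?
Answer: -930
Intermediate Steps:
I = 12 (I = -2*(-6) = 12)
j(Z, Y) = 5*Y/8 (j(Z, Y) = -(-5)*Y/8 = 5*Y/8)
j(E(I, d(6, 1)), -48)*31 = ((5/8)*(-48))*31 = -30*31 = -930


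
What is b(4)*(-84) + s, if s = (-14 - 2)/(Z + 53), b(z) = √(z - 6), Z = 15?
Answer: -4/17 - 84*I*√2 ≈ -0.23529 - 118.79*I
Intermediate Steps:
b(z) = √(-6 + z)
s = -4/17 (s = (-14 - 2)/(15 + 53) = -16/68 = -16*1/68 = -4/17 ≈ -0.23529)
b(4)*(-84) + s = √(-6 + 4)*(-84) - 4/17 = √(-2)*(-84) - 4/17 = (I*√2)*(-84) - 4/17 = -84*I*√2 - 4/17 = -4/17 - 84*I*√2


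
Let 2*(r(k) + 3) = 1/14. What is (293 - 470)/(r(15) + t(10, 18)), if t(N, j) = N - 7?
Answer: -4956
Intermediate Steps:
r(k) = -83/28 (r(k) = -3 + (1/14)/2 = -3 + (1*(1/14))/2 = -3 + (½)*(1/14) = -3 + 1/28 = -83/28)
t(N, j) = -7 + N
(293 - 470)/(r(15) + t(10, 18)) = (293 - 470)/(-83/28 + (-7 + 10)) = -177/(-83/28 + 3) = -177/1/28 = -177*28 = -4956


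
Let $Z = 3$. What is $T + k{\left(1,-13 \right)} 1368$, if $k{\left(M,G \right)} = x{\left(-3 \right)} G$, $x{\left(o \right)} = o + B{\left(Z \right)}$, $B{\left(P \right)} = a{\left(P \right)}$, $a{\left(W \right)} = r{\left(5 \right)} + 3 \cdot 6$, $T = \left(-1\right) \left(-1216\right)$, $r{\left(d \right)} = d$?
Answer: $-354464$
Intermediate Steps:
$T = 1216$
$a{\left(W \right)} = 23$ ($a{\left(W \right)} = 5 + 3 \cdot 6 = 5 + 18 = 23$)
$B{\left(P \right)} = 23$
$x{\left(o \right)} = 23 + o$ ($x{\left(o \right)} = o + 23 = 23 + o$)
$k{\left(M,G \right)} = 20 G$ ($k{\left(M,G \right)} = \left(23 - 3\right) G = 20 G$)
$T + k{\left(1,-13 \right)} 1368 = 1216 + 20 \left(-13\right) 1368 = 1216 - 355680 = -354464$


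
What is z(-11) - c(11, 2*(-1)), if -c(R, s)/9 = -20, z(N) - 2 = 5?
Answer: -173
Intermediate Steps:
z(N) = 7 (z(N) = 2 + 5 = 7)
c(R, s) = 180 (c(R, s) = -9*(-20) = 180)
z(-11) - c(11, 2*(-1)) = 7 - 1*180 = 7 - 180 = -173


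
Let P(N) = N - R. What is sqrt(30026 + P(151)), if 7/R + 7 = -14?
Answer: 2*sqrt(67899)/3 ≈ 173.72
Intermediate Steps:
R = -1/3 (R = 7/(-7 - 14) = 7/(-21) = 7*(-1/21) = -1/3 ≈ -0.33333)
P(N) = 1/3 + N (P(N) = N - 1*(-1/3) = N + 1/3 = 1/3 + N)
sqrt(30026 + P(151)) = sqrt(30026 + (1/3 + 151)) = sqrt(30026 + 454/3) = sqrt(90532/3) = 2*sqrt(67899)/3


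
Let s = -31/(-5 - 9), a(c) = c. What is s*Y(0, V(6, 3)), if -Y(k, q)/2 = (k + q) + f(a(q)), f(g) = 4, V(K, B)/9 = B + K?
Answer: -2635/7 ≈ -376.43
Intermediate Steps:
V(K, B) = 9*B + 9*K (V(K, B) = 9*(B + K) = 9*B + 9*K)
s = 31/14 (s = -31/(-14) = -1/14*(-31) = 31/14 ≈ 2.2143)
Y(k, q) = -8 - 2*k - 2*q (Y(k, q) = -2*((k + q) + 4) = -2*(4 + k + q) = -8 - 2*k - 2*q)
s*Y(0, V(6, 3)) = 31*(-8 - 2*0 - 2*(9*3 + 9*6))/14 = 31*(-8 + 0 - 2*(27 + 54))/14 = 31*(-8 + 0 - 2*81)/14 = 31*(-8 + 0 - 162)/14 = (31/14)*(-170) = -2635/7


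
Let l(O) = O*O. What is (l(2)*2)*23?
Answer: 184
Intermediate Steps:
l(O) = O²
(l(2)*2)*23 = (2²*2)*23 = (4*2)*23 = 8*23 = 184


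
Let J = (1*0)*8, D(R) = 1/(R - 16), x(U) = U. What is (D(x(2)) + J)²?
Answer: 1/196 ≈ 0.0051020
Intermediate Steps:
D(R) = 1/(-16 + R)
J = 0 (J = 0*8 = 0)
(D(x(2)) + J)² = (1/(-16 + 2) + 0)² = (1/(-14) + 0)² = (-1/14 + 0)² = (-1/14)² = 1/196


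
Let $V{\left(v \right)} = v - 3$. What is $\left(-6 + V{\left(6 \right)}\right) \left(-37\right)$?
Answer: $111$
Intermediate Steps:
$V{\left(v \right)} = -3 + v$
$\left(-6 + V{\left(6 \right)}\right) \left(-37\right) = \left(-6 + \left(-3 + 6\right)\right) \left(-37\right) = \left(-6 + 3\right) \left(-37\right) = \left(-3\right) \left(-37\right) = 111$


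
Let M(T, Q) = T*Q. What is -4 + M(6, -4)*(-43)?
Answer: 1028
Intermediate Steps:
M(T, Q) = Q*T
-4 + M(6, -4)*(-43) = -4 - 4*6*(-43) = -4 - 24*(-43) = -4 + 1032 = 1028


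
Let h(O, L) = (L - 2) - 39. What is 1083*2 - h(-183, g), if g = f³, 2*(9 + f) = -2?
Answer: 3207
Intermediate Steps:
f = -10 (f = -9 + (½)*(-2) = -9 - 1 = -10)
g = -1000 (g = (-10)³ = -1000)
h(O, L) = -41 + L (h(O, L) = (-2 + L) - 39 = -41 + L)
1083*2 - h(-183, g) = 1083*2 - (-41 - 1000) = 2166 - 1*(-1041) = 2166 + 1041 = 3207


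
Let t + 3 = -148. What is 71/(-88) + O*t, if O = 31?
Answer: -411999/88 ≈ -4681.8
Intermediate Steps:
t = -151 (t = -3 - 148 = -151)
71/(-88) + O*t = 71/(-88) + 31*(-151) = 71*(-1/88) - 4681 = -71/88 - 4681 = -411999/88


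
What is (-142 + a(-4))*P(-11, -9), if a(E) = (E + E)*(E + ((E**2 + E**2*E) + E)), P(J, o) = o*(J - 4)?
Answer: 41310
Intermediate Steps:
P(J, o) = o*(-4 + J)
a(E) = 2*E*(E**2 + E**3 + 2*E) (a(E) = (2*E)*(E + ((E**2 + E**3) + E)) = (2*E)*(E + (E + E**2 + E**3)) = (2*E)*(E**2 + E**3 + 2*E) = 2*E*(E**2 + E**3 + 2*E))
(-142 + a(-4))*P(-11, -9) = (-142 + 2*(-4)**2*(2 - 4 + (-4)**2))*(-9*(-4 - 11)) = (-142 + 2*16*(2 - 4 + 16))*(-9*(-15)) = (-142 + 2*16*14)*135 = (-142 + 448)*135 = 306*135 = 41310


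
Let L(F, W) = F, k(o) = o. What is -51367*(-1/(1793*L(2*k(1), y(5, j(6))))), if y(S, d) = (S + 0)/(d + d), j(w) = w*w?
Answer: 51367/3586 ≈ 14.324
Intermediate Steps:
j(w) = w²
y(S, d) = S/(2*d) (y(S, d) = S/((2*d)) = S*(1/(2*d)) = S/(2*d))
-51367*(-1/(1793*L(2*k(1), y(5, j(6))))) = -51367/((2*1)*(-1793)) = -51367/(2*(-1793)) = -51367/(-3586) = -51367*(-1/3586) = 51367/3586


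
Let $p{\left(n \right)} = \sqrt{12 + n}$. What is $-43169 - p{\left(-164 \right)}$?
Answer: $-43169 - 2 i \sqrt{38} \approx -43169.0 - 12.329 i$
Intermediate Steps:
$-43169 - p{\left(-164 \right)} = -43169 - \sqrt{12 - 164} = -43169 - \sqrt{-152} = -43169 - 2 i \sqrt{38}$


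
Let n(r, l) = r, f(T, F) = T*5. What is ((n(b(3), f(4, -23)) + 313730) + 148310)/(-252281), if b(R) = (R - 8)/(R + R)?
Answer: -2772235/1513686 ≈ -1.8314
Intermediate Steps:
f(T, F) = 5*T
b(R) = (-8 + R)/(2*R) (b(R) = (-8 + R)/((2*R)) = (-8 + R)*(1/(2*R)) = (-8 + R)/(2*R))
((n(b(3), f(4, -23)) + 313730) + 148310)/(-252281) = (((1/2)*(-8 + 3)/3 + 313730) + 148310)/(-252281) = (((1/2)*(1/3)*(-5) + 313730) + 148310)*(-1/252281) = ((-5/6 + 313730) + 148310)*(-1/252281) = (1882375/6 + 148310)*(-1/252281) = (2772235/6)*(-1/252281) = -2772235/1513686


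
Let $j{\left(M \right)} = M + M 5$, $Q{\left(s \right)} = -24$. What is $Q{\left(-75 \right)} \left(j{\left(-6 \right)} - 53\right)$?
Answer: $2136$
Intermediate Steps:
$j{\left(M \right)} = 6 M$ ($j{\left(M \right)} = M + 5 M = 6 M$)
$Q{\left(-75 \right)} \left(j{\left(-6 \right)} - 53\right) = - 24 \left(6 \left(-6\right) - 53\right) = - 24 \left(-36 - 53\right) = \left(-24\right) \left(-89\right) = 2136$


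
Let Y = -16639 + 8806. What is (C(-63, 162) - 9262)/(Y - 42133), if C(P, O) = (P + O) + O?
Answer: 9001/49966 ≈ 0.18014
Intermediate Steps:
Y = -7833
C(P, O) = P + 2*O (C(P, O) = (O + P) + O = P + 2*O)
(C(-63, 162) - 9262)/(Y - 42133) = ((-63 + 2*162) - 9262)/(-7833 - 42133) = ((-63 + 324) - 9262)/(-49966) = (261 - 9262)*(-1/49966) = -9001*(-1/49966) = 9001/49966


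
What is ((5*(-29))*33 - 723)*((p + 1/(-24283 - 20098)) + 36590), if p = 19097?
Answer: -13612717660968/44381 ≈ -3.0672e+8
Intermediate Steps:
((5*(-29))*33 - 723)*((p + 1/(-24283 - 20098)) + 36590) = ((5*(-29))*33 - 723)*((19097 + 1/(-24283 - 20098)) + 36590) = (-145*33 - 723)*((19097 + 1/(-44381)) + 36590) = (-4785 - 723)*((19097 - 1/44381) + 36590) = -5508*(847543956/44381 + 36590) = -5508*2471444746/44381 = -13612717660968/44381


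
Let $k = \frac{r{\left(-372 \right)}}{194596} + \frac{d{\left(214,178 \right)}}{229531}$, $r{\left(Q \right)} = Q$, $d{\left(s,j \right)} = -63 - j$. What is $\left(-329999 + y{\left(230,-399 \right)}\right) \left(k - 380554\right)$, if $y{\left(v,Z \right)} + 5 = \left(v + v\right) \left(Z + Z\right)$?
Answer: $\frac{2962215673490597486312}{11166453619} \approx 2.6528 \cdot 10^{11}$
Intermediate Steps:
$y{\left(v,Z \right)} = -5 + 4 Z v$ ($y{\left(v,Z \right)} = -5 + \left(v + v\right) \left(Z + Z\right) = -5 + 2 v 2 Z = -5 + 4 Z v$)
$k = - \frac{33070792}{11166453619}$ ($k = - \frac{372}{194596} + \frac{-63 - 178}{229531} = \left(-372\right) \frac{1}{194596} + \left(-63 - 178\right) \frac{1}{229531} = - \frac{93}{48649} - \frac{241}{229531} = - \frac{33070792}{11166453619} \approx -0.0029616$)
$\left(-329999 + y{\left(230,-399 \right)}\right) \left(k - 380554\right) = \left(-329999 + \left(-5 + 4 \left(-399\right) 230\right)\right) \left(- \frac{33070792}{11166453619} - 380554\right) = \left(-329999 - 367085\right) \left(- \frac{4249438623595718}{11166453619}\right) = \left(-697084\right) \left(- \frac{4249438623595718}{11166453619}\right) = \frac{2962215673490597486312}{11166453619}$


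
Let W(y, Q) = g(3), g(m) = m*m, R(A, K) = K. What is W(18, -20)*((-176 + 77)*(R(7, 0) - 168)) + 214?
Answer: 149902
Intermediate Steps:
g(m) = m**2
W(y, Q) = 9 (W(y, Q) = 3**2 = 9)
W(18, -20)*((-176 + 77)*(R(7, 0) - 168)) + 214 = 9*((-176 + 77)*(0 - 168)) + 214 = 9*(-99*(-168)) + 214 = 9*16632 + 214 = 149688 + 214 = 149902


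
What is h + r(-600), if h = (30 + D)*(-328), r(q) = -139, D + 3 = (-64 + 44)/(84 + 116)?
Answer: -44811/5 ≈ -8962.2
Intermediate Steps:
D = -31/10 (D = -3 + (-64 + 44)/(84 + 116) = -3 - 20/200 = -3 - 20*1/200 = -3 - ⅒ = -31/10 ≈ -3.1000)
h = -44116/5 (h = (30 - 31/10)*(-328) = (269/10)*(-328) = -44116/5 ≈ -8823.2)
h + r(-600) = -44116/5 - 139 = -44811/5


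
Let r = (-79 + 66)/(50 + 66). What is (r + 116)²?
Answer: 180714249/13456 ≈ 13430.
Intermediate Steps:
r = -13/116 ≈ -0.11207
(r + 116)² = (-13/116 + 116)² = (13443/116)² = 180714249/13456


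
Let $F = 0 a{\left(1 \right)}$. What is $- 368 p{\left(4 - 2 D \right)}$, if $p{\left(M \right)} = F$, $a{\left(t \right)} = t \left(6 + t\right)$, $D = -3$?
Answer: $0$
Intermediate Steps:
$F = 0$ ($F = 0 \cdot 1 \left(6 + 1\right) = 0 \cdot 1 \cdot 7 = 0 \cdot 7 = 0$)
$p{\left(M \right)} = 0$
$- 368 p{\left(4 - 2 D \right)} = \left(-368\right) 0 = 0$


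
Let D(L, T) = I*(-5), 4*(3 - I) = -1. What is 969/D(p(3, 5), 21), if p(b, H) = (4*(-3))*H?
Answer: -3876/65 ≈ -59.631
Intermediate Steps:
I = 13/4 (I = 3 - ¼*(-1) = 3 + ¼ = 13/4 ≈ 3.2500)
p(b, H) = -12*H
D(L, T) = -65/4 (D(L, T) = (13/4)*(-5) = -65/4)
969/D(p(3, 5), 21) = 969/(-65/4) = 969*(-4/65) = -3876/65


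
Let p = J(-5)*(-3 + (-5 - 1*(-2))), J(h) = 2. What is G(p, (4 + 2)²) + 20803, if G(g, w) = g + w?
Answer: 20827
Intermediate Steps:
p = -12 (p = 2*(-3 + (-5 - 1*(-2))) = 2*(-3 + (-5 + 2)) = 2*(-3 - 3) = 2*(-6) = -12)
G(p, (4 + 2)²) + 20803 = (-12 + (4 + 2)²) + 20803 = (-12 + 6²) + 20803 = (-12 + 36) + 20803 = 24 + 20803 = 20827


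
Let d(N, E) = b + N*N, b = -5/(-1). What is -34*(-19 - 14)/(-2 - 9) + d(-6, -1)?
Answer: -61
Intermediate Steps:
b = 5 (b = -5*(-1) = 5)
d(N, E) = 5 + N² (d(N, E) = 5 + N*N = 5 + N²)
-34*(-19 - 14)/(-2 - 9) + d(-6, -1) = -34*(-19 - 14)/(-2 - 9) + (5 + (-6)²) = -(-1122)/(-11) + (5 + 36) = -(-1122)*(-1)/11 + 41 = -34*3 + 41 = -102 + 41 = -61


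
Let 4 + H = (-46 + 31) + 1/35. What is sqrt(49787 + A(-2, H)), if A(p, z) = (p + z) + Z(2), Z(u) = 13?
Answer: sqrt(60979310)/35 ≈ 223.11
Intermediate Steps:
H = -664/35 (H = -4 + ((-46 + 31) + 1/35) = -4 + (-15 + 1/35) = -4 - 524/35 = -664/35 ≈ -18.971)
A(p, z) = 13 + p + z (A(p, z) = (p + z) + 13 = 13 + p + z)
sqrt(49787 + A(-2, H)) = sqrt(49787 + (13 - 2 - 664/35)) = sqrt(49787 - 279/35) = sqrt(1742266/35) = sqrt(60979310)/35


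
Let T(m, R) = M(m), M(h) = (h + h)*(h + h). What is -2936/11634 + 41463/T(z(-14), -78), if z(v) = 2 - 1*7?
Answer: 241043471/581700 ≈ 414.38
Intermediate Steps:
z(v) = -5 (z(v) = 2 - 7 = -5)
M(h) = 4*h² (M(h) = (2*h)*(2*h) = 4*h²)
T(m, R) = 4*m²
-2936/11634 + 41463/T(z(-14), -78) = -2936/11634 + 41463/((4*(-5)²)) = -2936*1/11634 + 41463/((4*25)) = -1468/5817 + 41463/100 = 241043471/581700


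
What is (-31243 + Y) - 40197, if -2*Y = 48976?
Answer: -95928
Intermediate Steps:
Y = -24488 (Y = -½*48976 = -24488)
(-31243 + Y) - 40197 = (-31243 - 24488) - 40197 = -55731 - 40197 = -95928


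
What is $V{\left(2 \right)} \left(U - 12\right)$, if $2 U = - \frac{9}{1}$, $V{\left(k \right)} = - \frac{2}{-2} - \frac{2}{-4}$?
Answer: $- \frac{99}{4} \approx -24.75$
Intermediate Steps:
$V{\left(k \right)} = \frac{3}{2}$ ($V{\left(k \right)} = \left(-2\right) \left(- \frac{1}{2}\right) - - \frac{1}{2} = 1 + \frac{1}{2} = \frac{3}{2}$)
$U = - \frac{9}{2}$ ($U = \frac{\left(-9\right) 1^{-1}}{2} = \frac{\left(-9\right) 1}{2} = \frac{1}{2} \left(-9\right) = - \frac{9}{2} \approx -4.5$)
$V{\left(2 \right)} \left(U - 12\right) = \frac{3 \left(- \frac{9}{2} - 12\right)}{2} = \frac{3}{2} \left(- \frac{33}{2}\right) = - \frac{99}{4}$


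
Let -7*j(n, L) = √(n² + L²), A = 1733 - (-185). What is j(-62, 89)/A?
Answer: -√11765/13426 ≈ -0.0080788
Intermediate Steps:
A = 1918 (A = 1733 - 1*(-185) = 1733 + 185 = 1918)
j(n, L) = -√(L² + n²)/7 (j(n, L) = -√(n² + L²)/7 = -√(L² + n²)/7)
j(-62, 89)/A = -√(89² + (-62)²)/7/1918 = -√(7921 + 3844)/7*(1/1918) = -√11765/7*(1/1918) = -√11765/13426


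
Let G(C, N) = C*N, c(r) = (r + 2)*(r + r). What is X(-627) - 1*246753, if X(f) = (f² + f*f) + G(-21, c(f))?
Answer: -15919245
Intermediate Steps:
c(r) = 2*r*(2 + r) (c(r) = (2 + r)*(2*r) = 2*r*(2 + r))
X(f) = 2*f² - 42*f*(2 + f) (X(f) = (f² + f*f) - 42*f*(2 + f) = (f² + f²) - 42*f*(2 + f) = 2*f² - 42*f*(2 + f))
X(-627) - 1*246753 = 4*(-627)*(-21 - 10*(-627)) - 1*246753 = 4*(-627)*(-21 + 6270) - 246753 = 4*(-627)*6249 - 246753 = -15672492 - 246753 = -15919245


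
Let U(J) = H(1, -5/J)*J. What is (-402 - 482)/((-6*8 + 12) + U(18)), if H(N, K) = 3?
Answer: -442/9 ≈ -49.111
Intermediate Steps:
U(J) = 3*J
(-402 - 482)/((-6*8 + 12) + U(18)) = (-402 - 482)/((-6*8 + 12) + 3*18) = -884/((-48 + 12) + 54) = -884/(-36 + 54) = -884/18 = -884*1/18 = -442/9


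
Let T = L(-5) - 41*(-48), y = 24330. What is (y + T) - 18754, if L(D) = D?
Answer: 7539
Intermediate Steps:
T = 1963 (T = -5 - 41*(-48) = -5 + 1968 = 1963)
(y + T) - 18754 = (24330 + 1963) - 18754 = 26293 - 18754 = 7539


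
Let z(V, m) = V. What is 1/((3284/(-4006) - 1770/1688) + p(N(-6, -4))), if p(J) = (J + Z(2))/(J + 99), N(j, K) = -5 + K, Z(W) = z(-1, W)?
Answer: -15214788/30117059 ≈ -0.50519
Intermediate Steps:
Z(W) = -1
p(J) = (-1 + J)/(99 + J) (p(J) = (J - 1)/(J + 99) = (-1 + J)/(99 + J))
1/((3284/(-4006) - 1770/1688) + p(N(-6, -4))) = 1/((3284/(-4006) - 1770/1688) + (-1 + (-5 - 4))/(99 + (-5 - 4))) = 1/((3284*(-1/4006) - 1770*1/1688) + (-1 - 9)/(99 - 9)) = 1/((-1642/2003 - 885/844) - 10/90) = 1/(-3158503/1690532 + (1/90)*(-10)) = 1/(-3158503/1690532 - 1/9) = 1/(-30117059/15214788) = -15214788/30117059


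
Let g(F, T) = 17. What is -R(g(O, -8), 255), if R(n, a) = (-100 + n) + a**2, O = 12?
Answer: -64942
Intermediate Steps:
R(n, a) = -100 + n + a**2
-R(g(O, -8), 255) = -(-100 + 17 + 255**2) = -(-100 + 17 + 65025) = -1*64942 = -64942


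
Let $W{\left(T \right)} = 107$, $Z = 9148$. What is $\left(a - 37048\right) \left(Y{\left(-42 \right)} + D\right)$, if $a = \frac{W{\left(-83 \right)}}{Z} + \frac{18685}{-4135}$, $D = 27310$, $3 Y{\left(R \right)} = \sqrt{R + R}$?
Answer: $- \frac{3827727113764725}{3782698} - \frac{93438962865 i \sqrt{21}}{3782698} \approx -1.0119 \cdot 10^{9} - 1.132 \cdot 10^{5} i$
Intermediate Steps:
$Y{\left(R \right)} = \frac{\sqrt{2} \sqrt{R}}{3}$ ($Y{\left(R \right)} = \frac{\sqrt{R + R}}{3} = \frac{\sqrt{2 R}}{3} = \frac{\sqrt{2} \sqrt{R}}{3}$)
$a = - \frac{34097587}{7565396}$ ($a = \frac{107}{9148} + \frac{18685}{-4135} = 107 \cdot \frac{1}{9148} + 18685 \left(- \frac{1}{4135}\right) = \frac{107}{9148} - \frac{3737}{827} = - \frac{34097587}{7565396} \approx -4.507$)
$\left(a - 37048\right) \left(Y{\left(-42 \right)} + D\right) = \left(- \frac{34097587}{7565396} - 37048\right) \left(\frac{\sqrt{2} \sqrt{-42}}{3} + 27310\right) = - \frac{280316888595 \left(\frac{\sqrt{2} i \sqrt{42}}{3} + 27310\right)}{7565396} = - \frac{280316888595 \left(\frac{2 i \sqrt{21}}{3} + 27310\right)}{7565396} = - \frac{280316888595 \left(27310 + \frac{2 i \sqrt{21}}{3}\right)}{7565396} = - \frac{3827727113764725}{3782698} - \frac{93438962865 i \sqrt{21}}{3782698}$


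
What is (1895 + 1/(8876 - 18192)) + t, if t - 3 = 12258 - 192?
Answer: 130088623/9316 ≈ 13964.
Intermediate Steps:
t = 12069 (t = 3 + (12258 - 192) = 3 + 12066 = 12069)
(1895 + 1/(8876 - 18192)) + t = (1895 + 1/(8876 - 18192)) + 12069 = (1895 + 1/(-9316)) + 12069 = (1895 - 1/9316) + 12069 = 17653819/9316 + 12069 = 130088623/9316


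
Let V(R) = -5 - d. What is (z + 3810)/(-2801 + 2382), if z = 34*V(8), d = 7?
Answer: -3402/419 ≈ -8.1193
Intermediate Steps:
V(R) = -12 (V(R) = -5 - 1*7 = -5 - 7 = -12)
z = -408 (z = 34*(-12) = -408)
(z + 3810)/(-2801 + 2382) = (-408 + 3810)/(-2801 + 2382) = 3402/(-419) = 3402*(-1/419) = -3402/419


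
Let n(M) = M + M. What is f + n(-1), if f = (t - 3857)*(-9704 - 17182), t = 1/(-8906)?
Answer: 461772996343/4453 ≈ 1.0370e+8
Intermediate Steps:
n(M) = 2*M
t = -1/8906 ≈ -0.00011228
f = 461773005249/4453 (f = (-1/8906 - 3857)*(-9704 - 17182) = -34350443/8906*(-26886) = 461773005249/4453 ≈ 1.0370e+8)
f + n(-1) = 461773005249/4453 + 2*(-1) = 461773005249/4453 - 2 = 461772996343/4453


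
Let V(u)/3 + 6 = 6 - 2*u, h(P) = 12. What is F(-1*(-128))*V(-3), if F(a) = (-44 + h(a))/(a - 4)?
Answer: -144/31 ≈ -4.6452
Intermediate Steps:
V(u) = -6*u (V(u) = -18 + 3*(6 - 2*u) = -18 + (18 - 6*u) = -6*u)
F(a) = -32/(-4 + a) (F(a) = (-44 + 12)/(a - 4) = -32/(-4 + a))
F(-1*(-128))*V(-3) = (-32/(-4 - 1*(-128)))*(-6*(-3)) = -32/(-4 + 128)*18 = -32/124*18 = -32*1/124*18 = -8/31*18 = -144/31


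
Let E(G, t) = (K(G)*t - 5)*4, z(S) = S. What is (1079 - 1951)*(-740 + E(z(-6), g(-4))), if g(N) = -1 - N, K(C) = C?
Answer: 725504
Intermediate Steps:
E(G, t) = -20 + 4*G*t (E(G, t) = (G*t - 5)*4 = (-5 + G*t)*4 = -20 + 4*G*t)
(1079 - 1951)*(-740 + E(z(-6), g(-4))) = (1079 - 1951)*(-740 + (-20 + 4*(-6)*(-1 - 1*(-4)))) = -872*(-740 + (-20 + 4*(-6)*(-1 + 4))) = -872*(-740 + (-20 + 4*(-6)*3)) = -872*(-740 + (-20 - 72)) = -872*(-740 - 92) = -872*(-832) = 725504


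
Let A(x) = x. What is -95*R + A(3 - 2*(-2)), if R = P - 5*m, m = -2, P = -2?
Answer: -753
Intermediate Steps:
R = 8 (R = -2 - 5*(-2) = -2 + 10 = 8)
-95*R + A(3 - 2*(-2)) = -95*8 + (3 - 2*(-2)) = -760 + (3 + 4) = -760 + 7 = -753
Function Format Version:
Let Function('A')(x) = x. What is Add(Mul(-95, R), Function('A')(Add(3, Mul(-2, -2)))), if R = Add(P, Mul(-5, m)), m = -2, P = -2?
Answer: -753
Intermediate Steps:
R = 8 (R = Add(-2, Mul(-5, -2)) = Add(-2, 10) = 8)
Add(Mul(-95, R), Function('A')(Add(3, Mul(-2, -2)))) = Add(Mul(-95, 8), Add(3, Mul(-2, -2))) = Add(-760, Add(3, 4)) = Add(-760, 7) = -753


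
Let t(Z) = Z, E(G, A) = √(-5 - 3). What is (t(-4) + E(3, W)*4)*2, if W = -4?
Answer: -8 + 16*I*√2 ≈ -8.0 + 22.627*I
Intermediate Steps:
E(G, A) = 2*I*√2 (E(G, A) = √(-8) = 2*I*√2)
(t(-4) + E(3, W)*4)*2 = (-4 + (2*I*√2)*4)*2 = (-4 + 8*I*√2)*2 = -8 + 16*I*√2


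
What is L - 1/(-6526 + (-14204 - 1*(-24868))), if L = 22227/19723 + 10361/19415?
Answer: 239174394969/144048311110 ≈ 1.6604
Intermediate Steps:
L = 57807928/34811095 (L = 22227*(1/19723) + 10361*(1/19415) = 22227/19723 + 10361/19415 = 57807928/34811095 ≈ 1.6606)
L - 1/(-6526 + (-14204 - 1*(-24868))) = 57807928/34811095 - 1/(-6526 + (-14204 - 1*(-24868))) = 57807928/34811095 - 1/(-6526 + (-14204 + 24868)) = 57807928/34811095 - 1/(-6526 + 10664) = 57807928/34811095 - 1/4138 = 239174394969/144048311110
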